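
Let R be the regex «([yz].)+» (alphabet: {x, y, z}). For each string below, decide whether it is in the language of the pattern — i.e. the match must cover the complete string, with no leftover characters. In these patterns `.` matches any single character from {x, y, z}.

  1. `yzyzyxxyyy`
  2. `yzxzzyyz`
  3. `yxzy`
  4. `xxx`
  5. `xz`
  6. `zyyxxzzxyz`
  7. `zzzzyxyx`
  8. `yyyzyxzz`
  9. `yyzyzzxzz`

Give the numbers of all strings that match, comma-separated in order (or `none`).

1 → no match
2 → no match
3 → match
4 → no match
5 → no match
6 → no match
7 → match
8 → match
9 → no match

3, 7, 8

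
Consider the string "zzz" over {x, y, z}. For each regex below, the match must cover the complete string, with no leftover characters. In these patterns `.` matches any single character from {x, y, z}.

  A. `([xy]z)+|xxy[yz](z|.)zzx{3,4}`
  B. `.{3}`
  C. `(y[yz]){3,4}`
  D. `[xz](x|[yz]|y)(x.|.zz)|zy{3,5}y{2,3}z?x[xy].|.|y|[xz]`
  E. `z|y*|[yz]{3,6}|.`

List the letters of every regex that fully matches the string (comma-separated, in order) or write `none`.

B, E

A → no match
B → match
C → no match — must start with "y"
D → no match
E → match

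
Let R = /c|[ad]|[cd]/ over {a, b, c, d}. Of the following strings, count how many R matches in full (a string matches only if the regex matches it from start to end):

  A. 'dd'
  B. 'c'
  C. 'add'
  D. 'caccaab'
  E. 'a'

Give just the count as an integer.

2

A → no match
B → match
C → no match
D → no match
E → match
Total matched: 2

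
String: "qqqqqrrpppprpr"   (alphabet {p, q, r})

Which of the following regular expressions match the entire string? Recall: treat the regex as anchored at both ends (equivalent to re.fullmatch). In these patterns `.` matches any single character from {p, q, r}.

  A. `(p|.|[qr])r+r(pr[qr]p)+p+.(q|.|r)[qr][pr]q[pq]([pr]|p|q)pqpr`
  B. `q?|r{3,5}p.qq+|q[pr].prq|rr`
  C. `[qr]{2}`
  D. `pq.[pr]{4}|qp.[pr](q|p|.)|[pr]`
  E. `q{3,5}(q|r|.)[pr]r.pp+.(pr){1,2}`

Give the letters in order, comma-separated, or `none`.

E

A → no match — must end with "pqpr"
B → no match
C → no match
D → no match
E → match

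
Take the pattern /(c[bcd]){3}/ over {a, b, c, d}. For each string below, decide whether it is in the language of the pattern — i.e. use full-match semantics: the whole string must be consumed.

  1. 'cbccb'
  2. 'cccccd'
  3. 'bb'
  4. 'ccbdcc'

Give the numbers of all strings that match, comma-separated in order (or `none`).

1. 'cbccb' → no match
2. 'cccccd' → match
3. 'bb' → no match — must start with 'c'
4. 'ccbdcc' → no match

2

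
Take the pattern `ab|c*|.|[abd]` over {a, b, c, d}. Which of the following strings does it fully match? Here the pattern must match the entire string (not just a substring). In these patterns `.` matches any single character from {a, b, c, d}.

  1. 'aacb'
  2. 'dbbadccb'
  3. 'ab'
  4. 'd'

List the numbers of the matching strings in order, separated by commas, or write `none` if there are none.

1 → no match
2 → no match
3 → match
4 → match

3, 4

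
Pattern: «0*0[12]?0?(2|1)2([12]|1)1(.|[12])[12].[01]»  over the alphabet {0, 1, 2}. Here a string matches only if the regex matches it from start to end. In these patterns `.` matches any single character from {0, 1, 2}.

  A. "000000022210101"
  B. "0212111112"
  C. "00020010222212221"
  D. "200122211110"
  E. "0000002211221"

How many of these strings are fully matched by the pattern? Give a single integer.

A → match
B. "0212111112" → no match
C → no match
D. "200122211110" → no match
E → no match
Total matched: 1

1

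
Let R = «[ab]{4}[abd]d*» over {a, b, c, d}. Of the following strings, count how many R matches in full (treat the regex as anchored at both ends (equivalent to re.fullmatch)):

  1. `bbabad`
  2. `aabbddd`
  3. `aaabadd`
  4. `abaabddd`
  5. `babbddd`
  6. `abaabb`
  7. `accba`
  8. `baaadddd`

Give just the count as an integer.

1 → match
2 → match
3 → match
4 → match
5 → match
6 → no match
7 → no match
8 → match
Total matched: 6

6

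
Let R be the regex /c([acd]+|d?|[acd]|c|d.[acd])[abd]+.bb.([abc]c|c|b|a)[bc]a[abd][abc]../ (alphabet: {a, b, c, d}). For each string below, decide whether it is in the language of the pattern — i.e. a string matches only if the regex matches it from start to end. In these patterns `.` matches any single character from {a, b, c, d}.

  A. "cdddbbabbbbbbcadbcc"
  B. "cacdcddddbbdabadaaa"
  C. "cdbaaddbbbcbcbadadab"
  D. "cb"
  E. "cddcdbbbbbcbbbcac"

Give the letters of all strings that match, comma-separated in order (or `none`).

A → match
B → match
C → no match
D → no match
E → no match

A, B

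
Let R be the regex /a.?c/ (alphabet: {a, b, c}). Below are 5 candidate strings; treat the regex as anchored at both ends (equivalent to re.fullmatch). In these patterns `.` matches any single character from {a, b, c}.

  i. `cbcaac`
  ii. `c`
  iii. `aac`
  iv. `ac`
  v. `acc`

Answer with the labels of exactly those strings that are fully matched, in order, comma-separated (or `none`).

iii, iv, v

i → no match — must start with `a`
ii → no match — must start with `a`
iii → match
iv → match
v → match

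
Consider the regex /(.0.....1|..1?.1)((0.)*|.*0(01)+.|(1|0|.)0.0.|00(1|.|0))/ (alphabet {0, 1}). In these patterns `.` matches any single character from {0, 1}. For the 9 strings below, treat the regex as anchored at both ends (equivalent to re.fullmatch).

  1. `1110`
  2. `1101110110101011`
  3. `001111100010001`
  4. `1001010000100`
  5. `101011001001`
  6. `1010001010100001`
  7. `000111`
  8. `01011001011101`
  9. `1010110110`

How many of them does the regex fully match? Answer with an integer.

1. `1110` → no match
2 → no match
3 → no match
4 → no match
5. `101011001001` → no match
6 → no match
7. `000111` → no match
8 → no match
9. `1010110110` → no match
Total matched: 0

0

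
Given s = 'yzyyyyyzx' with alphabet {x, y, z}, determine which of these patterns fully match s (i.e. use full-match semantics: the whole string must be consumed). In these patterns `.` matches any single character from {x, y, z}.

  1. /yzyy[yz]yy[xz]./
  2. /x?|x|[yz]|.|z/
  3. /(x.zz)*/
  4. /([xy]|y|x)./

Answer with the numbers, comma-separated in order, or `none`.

1 → match
2 → no match
3 → no match
4 → no match

1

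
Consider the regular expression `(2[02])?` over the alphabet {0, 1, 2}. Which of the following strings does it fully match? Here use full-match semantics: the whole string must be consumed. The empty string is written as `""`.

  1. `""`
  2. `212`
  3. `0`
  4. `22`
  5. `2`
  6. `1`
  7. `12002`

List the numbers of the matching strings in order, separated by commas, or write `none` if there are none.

1 → match
2 → no match
3 → no match
4 → match
5 → no match
6 → no match
7 → no match

1, 4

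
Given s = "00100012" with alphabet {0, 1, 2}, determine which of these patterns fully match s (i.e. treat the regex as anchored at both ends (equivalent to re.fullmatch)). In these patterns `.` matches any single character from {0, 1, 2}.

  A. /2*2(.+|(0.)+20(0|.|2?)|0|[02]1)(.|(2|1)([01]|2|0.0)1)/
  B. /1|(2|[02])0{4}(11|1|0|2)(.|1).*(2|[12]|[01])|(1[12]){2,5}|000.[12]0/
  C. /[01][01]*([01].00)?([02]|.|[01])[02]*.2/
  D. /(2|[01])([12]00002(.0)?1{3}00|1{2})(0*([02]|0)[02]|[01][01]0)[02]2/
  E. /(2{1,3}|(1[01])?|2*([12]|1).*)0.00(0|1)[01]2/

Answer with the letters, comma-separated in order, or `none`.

A → no match
B → no match
C → match
D → no match
E → no match

C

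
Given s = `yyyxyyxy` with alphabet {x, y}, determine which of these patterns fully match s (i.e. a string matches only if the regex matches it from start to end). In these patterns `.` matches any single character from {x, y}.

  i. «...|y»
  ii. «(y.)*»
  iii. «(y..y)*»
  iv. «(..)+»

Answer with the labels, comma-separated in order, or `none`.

i → no match
ii → no match
iii → no match
iv → match

iv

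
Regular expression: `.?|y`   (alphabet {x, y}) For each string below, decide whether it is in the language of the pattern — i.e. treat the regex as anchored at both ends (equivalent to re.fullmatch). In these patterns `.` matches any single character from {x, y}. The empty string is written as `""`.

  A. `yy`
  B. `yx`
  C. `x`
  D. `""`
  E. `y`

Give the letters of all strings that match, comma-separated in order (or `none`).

A. `yy` → no match
B. `yx` → no match
C. `x` → match
D. `""` → match
E. `y` → match

C, D, E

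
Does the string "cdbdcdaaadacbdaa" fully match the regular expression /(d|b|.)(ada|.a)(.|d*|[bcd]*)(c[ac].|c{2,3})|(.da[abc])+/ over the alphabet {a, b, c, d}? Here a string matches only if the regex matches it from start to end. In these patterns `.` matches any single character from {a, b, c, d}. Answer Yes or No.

No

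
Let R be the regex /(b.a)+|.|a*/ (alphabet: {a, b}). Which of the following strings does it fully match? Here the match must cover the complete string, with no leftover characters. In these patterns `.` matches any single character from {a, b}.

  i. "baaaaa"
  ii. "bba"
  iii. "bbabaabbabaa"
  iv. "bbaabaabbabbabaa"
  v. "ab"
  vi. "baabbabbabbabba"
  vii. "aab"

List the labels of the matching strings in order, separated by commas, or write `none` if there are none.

ii, iii, vi

i → no match
ii → match
iii → match
iv → no match
v → no match
vi → match
vii → no match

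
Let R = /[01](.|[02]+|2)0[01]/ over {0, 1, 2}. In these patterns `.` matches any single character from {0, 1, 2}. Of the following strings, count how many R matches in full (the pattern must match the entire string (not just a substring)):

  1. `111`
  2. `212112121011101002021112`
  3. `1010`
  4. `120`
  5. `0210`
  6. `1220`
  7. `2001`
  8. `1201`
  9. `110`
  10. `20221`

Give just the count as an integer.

1

1. `111` → no match
2 → no match
3. `1010` → no match
4. `120` → no match
5. `0210` → no match
6. `1220` → no match
7. `2001` → no match
8. `1201` → match
9. `110` → no match
10. `20221` → no match
Total matched: 1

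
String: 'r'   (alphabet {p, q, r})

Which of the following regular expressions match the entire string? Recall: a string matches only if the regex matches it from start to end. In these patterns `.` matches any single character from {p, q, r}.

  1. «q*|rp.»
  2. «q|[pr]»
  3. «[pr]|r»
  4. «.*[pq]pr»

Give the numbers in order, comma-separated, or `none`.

2, 3

1 → no match
2 → match
3 → match
4 → no match — must end with 'pr'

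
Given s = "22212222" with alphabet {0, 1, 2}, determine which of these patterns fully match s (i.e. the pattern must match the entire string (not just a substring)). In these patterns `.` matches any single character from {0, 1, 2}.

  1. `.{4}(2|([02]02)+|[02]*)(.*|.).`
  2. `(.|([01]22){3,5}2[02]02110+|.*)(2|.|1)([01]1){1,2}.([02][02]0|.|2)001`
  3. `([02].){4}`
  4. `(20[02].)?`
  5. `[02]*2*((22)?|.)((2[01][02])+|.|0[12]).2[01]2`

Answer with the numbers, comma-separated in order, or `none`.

1 → match
2 → no match — must end with "001"
3 → match
4 → no match
5 → no match

1, 3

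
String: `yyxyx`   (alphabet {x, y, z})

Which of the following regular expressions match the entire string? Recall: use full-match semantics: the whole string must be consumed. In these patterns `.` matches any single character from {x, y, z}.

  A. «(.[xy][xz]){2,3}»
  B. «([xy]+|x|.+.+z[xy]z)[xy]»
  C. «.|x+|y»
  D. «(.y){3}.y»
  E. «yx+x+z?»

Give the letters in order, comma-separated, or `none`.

B

A → no match
B → match
C → no match
D → no match — must end with `y`
E → no match — must start with `yx`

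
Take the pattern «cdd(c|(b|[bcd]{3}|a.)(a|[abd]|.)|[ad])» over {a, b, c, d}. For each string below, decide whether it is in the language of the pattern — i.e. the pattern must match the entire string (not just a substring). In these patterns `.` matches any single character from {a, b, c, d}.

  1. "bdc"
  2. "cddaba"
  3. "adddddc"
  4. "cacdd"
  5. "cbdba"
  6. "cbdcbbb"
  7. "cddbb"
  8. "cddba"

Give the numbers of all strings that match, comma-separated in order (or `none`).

2, 7, 8

1. "bdc" → no match — must start with "cdd"
2. "cddaba" → match
3. "adddddc" → no match — must start with "cdd"
4. "cacdd" → no match — must start with "cdd"
5. "cbdba" → no match — must start with "cdd"
6. "cbdcbbb" → no match — must start with "cdd"
7. "cddbb" → match
8. "cddba" → match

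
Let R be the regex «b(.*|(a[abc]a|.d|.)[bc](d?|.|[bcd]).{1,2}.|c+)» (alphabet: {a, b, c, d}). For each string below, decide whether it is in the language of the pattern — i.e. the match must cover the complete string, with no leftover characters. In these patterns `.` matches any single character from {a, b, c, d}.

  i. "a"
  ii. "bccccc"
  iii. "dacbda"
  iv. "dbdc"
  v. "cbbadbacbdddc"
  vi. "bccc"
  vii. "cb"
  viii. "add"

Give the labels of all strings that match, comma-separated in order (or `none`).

ii, vi

i → no match — must start with "b"
ii → match
iii → no match — must start with "b"
iv → no match — must start with "b"
v → no match — must start with "b"
vi → match
vii → no match — must start with "b"
viii → no match — must start with "b"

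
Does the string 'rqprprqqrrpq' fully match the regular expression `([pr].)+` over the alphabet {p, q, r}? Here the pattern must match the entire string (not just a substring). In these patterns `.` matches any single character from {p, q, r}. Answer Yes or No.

No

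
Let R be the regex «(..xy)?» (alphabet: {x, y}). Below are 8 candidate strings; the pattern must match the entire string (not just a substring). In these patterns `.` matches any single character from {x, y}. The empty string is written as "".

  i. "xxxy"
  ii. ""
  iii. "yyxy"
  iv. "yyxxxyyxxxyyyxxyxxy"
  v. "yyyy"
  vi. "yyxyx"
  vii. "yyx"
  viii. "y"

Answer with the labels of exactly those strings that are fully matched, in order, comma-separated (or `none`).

i. "xxxy" → match
ii. "" → match
iii. "yyxy" → match
iv → no match
v. "yyyy" → no match
vi. "yyxyx" → no match
vii. "yyx" → no match
viii. "y" → no match

i, ii, iii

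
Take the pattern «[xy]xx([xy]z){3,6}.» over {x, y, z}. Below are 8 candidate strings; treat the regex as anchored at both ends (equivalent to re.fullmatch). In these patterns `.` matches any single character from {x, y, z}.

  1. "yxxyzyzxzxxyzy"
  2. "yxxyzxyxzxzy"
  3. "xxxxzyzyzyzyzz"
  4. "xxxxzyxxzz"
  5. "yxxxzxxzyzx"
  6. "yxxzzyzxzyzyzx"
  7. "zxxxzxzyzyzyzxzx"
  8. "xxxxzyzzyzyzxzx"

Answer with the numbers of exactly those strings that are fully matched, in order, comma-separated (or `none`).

3

1 → no match
2. "yxxyzxyxzxzy" → no match
3 → match
4. "xxxxzyxxzz" → no match
5. "yxxxzxxzyzx" → no match
6 → no match
7 → no match
8 → no match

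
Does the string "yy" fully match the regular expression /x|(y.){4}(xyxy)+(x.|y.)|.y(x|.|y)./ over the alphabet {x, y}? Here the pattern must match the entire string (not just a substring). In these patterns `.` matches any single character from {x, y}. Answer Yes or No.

No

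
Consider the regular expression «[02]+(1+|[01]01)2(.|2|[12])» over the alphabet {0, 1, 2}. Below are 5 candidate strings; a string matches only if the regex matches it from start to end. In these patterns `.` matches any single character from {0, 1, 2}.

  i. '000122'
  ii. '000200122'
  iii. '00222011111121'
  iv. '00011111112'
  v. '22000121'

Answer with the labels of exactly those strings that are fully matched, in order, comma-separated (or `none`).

i. '000122' → match
ii. '000200122' → match
iii → match
iv. '00011111112' → no match
v. '22000121' → match

i, ii, iii, v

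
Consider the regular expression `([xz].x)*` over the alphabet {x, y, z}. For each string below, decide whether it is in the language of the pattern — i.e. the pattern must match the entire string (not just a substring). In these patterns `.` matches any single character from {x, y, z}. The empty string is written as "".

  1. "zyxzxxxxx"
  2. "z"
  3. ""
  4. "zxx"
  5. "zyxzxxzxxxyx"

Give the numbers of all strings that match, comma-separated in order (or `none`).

1, 3, 4, 5

1 → match
2 → no match
3 → match
4 → match
5 → match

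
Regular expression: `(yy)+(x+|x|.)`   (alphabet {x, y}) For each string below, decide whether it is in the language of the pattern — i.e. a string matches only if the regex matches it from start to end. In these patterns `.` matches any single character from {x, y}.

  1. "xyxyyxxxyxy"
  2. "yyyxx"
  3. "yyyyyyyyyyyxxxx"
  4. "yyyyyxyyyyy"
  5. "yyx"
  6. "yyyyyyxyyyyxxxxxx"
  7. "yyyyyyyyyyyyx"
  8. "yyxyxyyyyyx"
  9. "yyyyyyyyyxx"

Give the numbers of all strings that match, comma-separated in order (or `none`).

1 → no match — must start with "yy"
2 → no match
3 → no match
4 → no match
5 → match
6 → no match
7 → match
8 → no match
9 → no match

5, 7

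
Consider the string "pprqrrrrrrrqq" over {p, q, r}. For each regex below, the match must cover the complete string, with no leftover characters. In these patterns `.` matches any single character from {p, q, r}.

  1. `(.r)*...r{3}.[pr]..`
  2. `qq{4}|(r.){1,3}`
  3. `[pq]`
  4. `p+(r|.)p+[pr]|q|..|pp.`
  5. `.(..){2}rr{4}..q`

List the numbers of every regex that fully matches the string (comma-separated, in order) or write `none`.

1 → no match
2 → no match
3 → no match
4 → no match
5 → match

5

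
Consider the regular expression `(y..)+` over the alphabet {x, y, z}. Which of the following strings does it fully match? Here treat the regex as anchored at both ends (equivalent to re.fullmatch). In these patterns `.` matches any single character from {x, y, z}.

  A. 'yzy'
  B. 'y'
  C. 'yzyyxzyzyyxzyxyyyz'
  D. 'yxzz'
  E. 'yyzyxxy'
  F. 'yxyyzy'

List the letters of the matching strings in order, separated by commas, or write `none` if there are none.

A, C, F

A. 'yzy' → match
B. 'y' → no match
C → match
D. 'yxzz' → no match
E. 'yyzyxxy' → no match
F. 'yxyyzy' → match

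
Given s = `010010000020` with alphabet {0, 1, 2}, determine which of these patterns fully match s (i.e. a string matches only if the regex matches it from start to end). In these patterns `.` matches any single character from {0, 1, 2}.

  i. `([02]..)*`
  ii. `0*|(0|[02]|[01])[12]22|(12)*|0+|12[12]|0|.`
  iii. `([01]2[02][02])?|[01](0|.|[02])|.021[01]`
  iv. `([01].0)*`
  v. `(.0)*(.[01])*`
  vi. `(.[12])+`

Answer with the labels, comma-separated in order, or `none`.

i, iv, v

i → match
ii → no match
iii → no match
iv → match
v → match
vi → no match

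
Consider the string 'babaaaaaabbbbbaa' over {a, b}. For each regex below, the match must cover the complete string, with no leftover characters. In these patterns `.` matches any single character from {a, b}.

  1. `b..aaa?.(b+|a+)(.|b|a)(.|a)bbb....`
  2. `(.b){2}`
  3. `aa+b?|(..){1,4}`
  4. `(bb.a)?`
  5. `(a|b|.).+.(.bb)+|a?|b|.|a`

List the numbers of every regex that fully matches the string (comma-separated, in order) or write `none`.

1

1 → match
2 → no match — must end with 'b'
3 → no match
4 → no match
5 → no match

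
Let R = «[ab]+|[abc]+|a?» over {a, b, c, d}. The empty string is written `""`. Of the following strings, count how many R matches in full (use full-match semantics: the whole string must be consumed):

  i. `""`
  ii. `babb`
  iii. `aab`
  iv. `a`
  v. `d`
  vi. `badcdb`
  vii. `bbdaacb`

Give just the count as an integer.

4

i. `""` → match
ii. `babb` → match
iii. `aab` → match
iv. `a` → match
v. `d` → no match
vi. `badcdb` → no match
vii. `bbdaacb` → no match
Total matched: 4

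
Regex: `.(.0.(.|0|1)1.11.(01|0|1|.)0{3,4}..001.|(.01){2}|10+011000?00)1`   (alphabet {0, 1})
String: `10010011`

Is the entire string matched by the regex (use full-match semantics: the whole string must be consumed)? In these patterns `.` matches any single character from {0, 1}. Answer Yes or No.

Yes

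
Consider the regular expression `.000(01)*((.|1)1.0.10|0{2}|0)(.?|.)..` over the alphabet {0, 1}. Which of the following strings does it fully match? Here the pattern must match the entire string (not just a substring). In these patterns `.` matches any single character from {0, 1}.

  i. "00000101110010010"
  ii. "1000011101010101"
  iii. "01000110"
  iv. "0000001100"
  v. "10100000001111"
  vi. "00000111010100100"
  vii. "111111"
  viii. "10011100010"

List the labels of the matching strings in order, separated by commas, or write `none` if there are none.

i → no match
ii → no match
iii → no match
iv → no match
v → no match
vi → no match
vii → no match
viii → no match

none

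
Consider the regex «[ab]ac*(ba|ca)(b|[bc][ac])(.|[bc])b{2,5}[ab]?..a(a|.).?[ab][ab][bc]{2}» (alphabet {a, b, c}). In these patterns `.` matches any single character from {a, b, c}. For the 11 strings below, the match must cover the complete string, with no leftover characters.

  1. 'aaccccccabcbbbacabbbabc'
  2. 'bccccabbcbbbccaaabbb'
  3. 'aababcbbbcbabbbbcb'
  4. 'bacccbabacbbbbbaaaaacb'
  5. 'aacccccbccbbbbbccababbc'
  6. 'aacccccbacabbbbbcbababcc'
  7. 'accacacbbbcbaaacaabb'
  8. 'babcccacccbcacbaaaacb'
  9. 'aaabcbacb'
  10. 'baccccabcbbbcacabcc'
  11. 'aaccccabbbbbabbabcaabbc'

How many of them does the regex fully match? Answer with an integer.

1 → match
2 → no match
3 → match
4 → match
5 → no match
6 → match
7 → no match
8 → no match
9. 'aaabcbacb' → no match
10 → match
11 → no match
Total matched: 5

5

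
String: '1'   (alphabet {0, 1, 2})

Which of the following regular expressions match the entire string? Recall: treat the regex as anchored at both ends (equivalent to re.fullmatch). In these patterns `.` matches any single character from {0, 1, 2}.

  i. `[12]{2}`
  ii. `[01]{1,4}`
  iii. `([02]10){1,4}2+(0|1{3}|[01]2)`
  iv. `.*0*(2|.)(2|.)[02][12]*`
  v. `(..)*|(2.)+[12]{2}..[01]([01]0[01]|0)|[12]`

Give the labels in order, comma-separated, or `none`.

i → no match
ii → match
iii → no match
iv → no match
v → match

ii, v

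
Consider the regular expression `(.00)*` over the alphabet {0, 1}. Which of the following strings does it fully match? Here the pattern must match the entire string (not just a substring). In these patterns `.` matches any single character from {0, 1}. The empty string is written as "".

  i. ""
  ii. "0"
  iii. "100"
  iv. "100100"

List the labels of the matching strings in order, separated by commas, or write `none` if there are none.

i, iii, iv

i → match
ii → no match
iii → match
iv → match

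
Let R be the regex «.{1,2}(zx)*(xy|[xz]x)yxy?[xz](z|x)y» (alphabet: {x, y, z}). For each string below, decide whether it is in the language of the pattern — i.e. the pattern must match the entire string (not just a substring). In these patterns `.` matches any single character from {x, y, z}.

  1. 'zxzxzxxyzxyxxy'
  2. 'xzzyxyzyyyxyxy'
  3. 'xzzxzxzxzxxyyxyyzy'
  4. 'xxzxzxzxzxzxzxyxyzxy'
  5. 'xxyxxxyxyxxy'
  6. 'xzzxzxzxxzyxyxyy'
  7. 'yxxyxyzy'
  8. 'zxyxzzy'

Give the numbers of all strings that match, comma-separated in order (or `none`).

4

1 → no match
2 → no match
3 → no match
4 → match
5 → no match
6 → no match
7 → no match
8 → no match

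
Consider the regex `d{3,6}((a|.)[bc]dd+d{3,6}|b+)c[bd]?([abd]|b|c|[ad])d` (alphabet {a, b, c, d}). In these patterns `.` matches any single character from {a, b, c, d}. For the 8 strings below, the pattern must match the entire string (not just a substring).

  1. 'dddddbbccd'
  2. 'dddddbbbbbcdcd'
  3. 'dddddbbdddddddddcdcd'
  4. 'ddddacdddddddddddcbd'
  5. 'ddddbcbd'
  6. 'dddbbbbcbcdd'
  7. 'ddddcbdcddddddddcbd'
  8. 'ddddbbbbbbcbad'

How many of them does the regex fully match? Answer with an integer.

1 → match
2 → match
3 → match
4 → match
5 → match
6 → no match
7 → no match
8 → match
Total matched: 6

6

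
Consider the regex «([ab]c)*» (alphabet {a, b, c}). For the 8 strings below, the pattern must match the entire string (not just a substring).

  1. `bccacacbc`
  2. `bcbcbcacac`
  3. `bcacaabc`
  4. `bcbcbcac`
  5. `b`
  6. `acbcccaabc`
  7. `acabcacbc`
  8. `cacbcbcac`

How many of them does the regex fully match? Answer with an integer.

1. `bccacacbc` → no match
2. `bcbcbcacac` → match
3. `bcacaabc` → no match
4. `bcbcbcac` → match
5. `b` → no match
6. `acbcccaabc` → no match
7. `acabcacbc` → no match
8. `cacbcbcac` → no match
Total matched: 2

2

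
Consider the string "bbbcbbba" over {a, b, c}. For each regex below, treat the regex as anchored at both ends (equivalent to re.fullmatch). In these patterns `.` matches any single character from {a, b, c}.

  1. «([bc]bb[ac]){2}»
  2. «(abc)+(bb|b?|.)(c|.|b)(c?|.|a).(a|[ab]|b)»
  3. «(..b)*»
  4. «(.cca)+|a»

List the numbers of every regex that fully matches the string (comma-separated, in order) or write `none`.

1

1 → match
2 → no match — must start with "abc"
3 → no match
4 → no match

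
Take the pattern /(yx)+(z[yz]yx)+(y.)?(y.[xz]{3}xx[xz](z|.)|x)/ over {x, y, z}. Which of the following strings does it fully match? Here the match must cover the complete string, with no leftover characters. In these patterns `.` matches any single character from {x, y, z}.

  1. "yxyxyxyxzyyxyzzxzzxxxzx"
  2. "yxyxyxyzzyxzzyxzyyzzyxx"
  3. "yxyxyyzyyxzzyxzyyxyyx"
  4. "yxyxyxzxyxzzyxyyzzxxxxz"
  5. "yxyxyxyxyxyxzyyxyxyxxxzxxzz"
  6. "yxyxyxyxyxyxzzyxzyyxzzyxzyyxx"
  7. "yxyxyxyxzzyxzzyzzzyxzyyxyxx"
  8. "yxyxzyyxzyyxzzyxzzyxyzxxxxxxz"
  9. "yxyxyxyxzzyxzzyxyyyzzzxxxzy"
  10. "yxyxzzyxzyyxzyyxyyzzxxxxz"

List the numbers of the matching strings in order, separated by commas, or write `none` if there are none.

5, 6, 8, 9, 10

1 → no match
2 → no match
3 → no match
4 → no match
5 → match
6 → match
7 → no match
8 → match
9 → match
10 → match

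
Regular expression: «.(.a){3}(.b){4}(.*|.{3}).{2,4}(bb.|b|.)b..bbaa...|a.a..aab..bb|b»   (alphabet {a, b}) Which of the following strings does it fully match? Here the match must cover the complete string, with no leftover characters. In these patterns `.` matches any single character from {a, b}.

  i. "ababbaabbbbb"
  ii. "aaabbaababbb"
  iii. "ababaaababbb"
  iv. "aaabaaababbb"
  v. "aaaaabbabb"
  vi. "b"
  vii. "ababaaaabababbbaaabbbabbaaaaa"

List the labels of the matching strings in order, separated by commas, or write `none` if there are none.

i, ii, iii, iv, vi, vii

i → match
ii → match
iii → match
iv → match
v → no match
vi → match
vii → match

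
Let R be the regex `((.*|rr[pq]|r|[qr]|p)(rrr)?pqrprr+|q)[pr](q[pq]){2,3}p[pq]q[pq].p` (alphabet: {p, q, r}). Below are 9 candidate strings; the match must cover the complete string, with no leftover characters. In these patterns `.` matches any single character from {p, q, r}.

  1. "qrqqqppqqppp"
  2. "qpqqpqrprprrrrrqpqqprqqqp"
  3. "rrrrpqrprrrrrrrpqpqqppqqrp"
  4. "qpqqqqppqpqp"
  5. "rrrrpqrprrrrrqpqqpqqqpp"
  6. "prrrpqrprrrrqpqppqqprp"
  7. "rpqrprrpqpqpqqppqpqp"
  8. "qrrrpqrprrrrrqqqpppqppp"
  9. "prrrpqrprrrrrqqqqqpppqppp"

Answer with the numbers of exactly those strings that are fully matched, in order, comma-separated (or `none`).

1. "qrqqqppqqppp" → match
2 → no match
3 → match
4. "qpqqqqppqpqp" → match
5 → match
6 → match
7 → match
8 → match
9 → match

1, 3, 4, 5, 6, 7, 8, 9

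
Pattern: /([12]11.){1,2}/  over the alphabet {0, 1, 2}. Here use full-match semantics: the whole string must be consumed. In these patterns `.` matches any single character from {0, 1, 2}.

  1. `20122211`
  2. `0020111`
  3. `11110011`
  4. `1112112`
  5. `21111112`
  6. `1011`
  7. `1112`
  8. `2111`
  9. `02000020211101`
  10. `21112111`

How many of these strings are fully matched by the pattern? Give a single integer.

1. `20122211` → no match
2. `0020111` → no match
3. `11110011` → no match
4. `1112112` → no match
5. `21111112` → match
6. `1011` → no match
7. `1112` → match
8. `2111` → match
9 → no match
10. `21112111` → match
Total matched: 4

4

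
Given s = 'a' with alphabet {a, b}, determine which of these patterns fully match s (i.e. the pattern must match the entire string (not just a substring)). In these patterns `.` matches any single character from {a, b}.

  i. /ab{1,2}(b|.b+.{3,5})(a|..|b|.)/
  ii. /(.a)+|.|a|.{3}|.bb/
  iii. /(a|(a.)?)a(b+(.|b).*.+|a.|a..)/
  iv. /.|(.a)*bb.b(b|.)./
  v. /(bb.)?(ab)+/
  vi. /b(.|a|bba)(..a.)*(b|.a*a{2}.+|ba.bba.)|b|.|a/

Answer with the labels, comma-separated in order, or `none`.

ii, iv, vi

i → no match — must start with 'ab'
ii → match
iii → no match
iv → match
v → no match — must end with 'ab'
vi → match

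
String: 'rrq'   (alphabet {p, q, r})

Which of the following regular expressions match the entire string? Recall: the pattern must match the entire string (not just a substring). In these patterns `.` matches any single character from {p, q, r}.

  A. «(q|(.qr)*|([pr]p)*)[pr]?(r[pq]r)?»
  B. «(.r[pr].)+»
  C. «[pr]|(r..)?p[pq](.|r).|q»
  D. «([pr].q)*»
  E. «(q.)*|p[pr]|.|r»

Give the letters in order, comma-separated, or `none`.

A → no match
B → no match
C → no match
D → match
E → no match

D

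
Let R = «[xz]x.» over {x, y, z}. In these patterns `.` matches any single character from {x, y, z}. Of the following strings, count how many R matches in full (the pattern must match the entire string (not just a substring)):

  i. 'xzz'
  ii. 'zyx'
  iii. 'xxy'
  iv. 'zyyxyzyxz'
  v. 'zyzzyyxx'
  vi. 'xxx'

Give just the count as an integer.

i → no match
ii → no match
iii → match
iv → no match
v → no match
vi → match
Total matched: 2

2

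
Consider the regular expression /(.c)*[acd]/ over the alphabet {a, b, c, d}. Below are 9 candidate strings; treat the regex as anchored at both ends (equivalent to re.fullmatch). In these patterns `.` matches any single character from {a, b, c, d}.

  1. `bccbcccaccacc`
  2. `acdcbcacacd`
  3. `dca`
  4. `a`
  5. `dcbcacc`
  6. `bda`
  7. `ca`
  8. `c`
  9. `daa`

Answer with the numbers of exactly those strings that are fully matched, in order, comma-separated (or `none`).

2, 3, 4, 5, 8

1 → no match
2 → match
3 → match
4 → match
5 → match
6 → no match
7 → no match
8 → match
9 → no match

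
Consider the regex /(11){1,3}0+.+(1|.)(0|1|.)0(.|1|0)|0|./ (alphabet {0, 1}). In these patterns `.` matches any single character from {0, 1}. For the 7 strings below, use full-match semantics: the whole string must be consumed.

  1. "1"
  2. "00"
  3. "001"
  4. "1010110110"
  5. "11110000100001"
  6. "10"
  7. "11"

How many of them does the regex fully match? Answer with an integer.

1 → match
2 → no match
3 → no match
4 → no match
5 → match
6 → no match
7 → no match
Total matched: 2

2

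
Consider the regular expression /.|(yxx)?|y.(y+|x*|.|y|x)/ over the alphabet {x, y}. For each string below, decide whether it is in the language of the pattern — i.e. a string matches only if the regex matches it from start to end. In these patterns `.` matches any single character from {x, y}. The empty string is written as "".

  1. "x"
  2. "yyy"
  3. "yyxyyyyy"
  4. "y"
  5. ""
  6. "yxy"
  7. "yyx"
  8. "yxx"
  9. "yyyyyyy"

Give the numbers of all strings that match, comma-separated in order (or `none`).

1 → match
2 → match
3 → no match
4 → match
5 → match
6 → match
7 → match
8 → match
9 → match

1, 2, 4, 5, 6, 7, 8, 9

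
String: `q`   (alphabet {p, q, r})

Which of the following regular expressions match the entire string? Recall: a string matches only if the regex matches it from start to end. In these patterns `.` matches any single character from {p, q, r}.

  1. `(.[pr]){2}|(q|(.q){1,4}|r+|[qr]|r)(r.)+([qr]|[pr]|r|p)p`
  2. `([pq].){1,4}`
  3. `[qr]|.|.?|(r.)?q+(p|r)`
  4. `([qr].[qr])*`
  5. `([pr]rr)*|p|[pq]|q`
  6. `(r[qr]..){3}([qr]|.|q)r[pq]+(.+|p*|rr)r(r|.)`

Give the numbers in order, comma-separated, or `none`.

1 → no match
2 → no match
3 → match
4 → no match
5 → match
6 → no match — must start with `r`

3, 5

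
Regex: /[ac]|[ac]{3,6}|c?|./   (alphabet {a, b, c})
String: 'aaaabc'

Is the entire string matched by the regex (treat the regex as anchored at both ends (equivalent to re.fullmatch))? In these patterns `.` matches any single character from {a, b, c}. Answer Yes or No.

No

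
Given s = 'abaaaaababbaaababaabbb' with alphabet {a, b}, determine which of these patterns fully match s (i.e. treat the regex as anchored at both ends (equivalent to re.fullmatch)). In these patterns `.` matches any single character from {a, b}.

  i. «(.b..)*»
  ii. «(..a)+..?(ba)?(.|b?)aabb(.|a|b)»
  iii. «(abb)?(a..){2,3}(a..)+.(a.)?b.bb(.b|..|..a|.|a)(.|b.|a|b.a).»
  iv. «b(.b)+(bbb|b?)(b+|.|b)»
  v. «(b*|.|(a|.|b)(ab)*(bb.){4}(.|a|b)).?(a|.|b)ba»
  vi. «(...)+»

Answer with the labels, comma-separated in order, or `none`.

ii

i → no match
ii → match
iii → no match
iv → no match — must start with 'b'
v → no match — must end with 'ba'
vi → no match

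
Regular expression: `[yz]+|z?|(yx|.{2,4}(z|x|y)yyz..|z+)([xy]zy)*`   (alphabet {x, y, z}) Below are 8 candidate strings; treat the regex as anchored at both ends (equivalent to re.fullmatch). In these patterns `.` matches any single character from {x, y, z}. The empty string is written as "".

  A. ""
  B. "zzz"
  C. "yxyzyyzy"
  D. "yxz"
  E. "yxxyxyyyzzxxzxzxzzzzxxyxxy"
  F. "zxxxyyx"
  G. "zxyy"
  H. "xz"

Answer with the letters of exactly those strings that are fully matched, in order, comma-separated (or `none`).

A. "" → match
B. "zzz" → match
C. "yxyzyyzy" → match
D. "yxz" → no match
E → no match
F. "zxxxyyx" → no match
G. "zxyy" → no match
H. "xz" → no match

A, B, C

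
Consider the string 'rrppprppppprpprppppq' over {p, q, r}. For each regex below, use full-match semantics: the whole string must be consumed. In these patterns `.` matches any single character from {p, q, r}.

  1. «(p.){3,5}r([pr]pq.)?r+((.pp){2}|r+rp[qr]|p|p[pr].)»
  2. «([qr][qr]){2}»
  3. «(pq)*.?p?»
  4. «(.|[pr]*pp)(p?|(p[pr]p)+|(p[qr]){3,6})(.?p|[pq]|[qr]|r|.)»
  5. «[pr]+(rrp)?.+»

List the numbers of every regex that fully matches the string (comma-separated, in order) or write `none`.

4, 5

1 → no match — must start with 'p'
2 → no match
3 → no match
4 → match
5 → match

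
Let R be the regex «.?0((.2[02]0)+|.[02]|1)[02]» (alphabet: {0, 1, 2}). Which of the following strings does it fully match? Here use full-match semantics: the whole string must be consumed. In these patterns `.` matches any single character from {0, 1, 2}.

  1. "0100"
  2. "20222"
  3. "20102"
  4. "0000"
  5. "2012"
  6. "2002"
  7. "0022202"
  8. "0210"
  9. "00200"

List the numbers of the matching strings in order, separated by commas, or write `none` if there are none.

1, 2, 3, 4, 5, 7, 9

1. "0100" → match
2. "20222" → match
3. "20102" → match
4. "0000" → match
5. "2012" → match
6. "2002" → no match
7. "0022202" → match
8. "0210" → no match
9. "00200" → match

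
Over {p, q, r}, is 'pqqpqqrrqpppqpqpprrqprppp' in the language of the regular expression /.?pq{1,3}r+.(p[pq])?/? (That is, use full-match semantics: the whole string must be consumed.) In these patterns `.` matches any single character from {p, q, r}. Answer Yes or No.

No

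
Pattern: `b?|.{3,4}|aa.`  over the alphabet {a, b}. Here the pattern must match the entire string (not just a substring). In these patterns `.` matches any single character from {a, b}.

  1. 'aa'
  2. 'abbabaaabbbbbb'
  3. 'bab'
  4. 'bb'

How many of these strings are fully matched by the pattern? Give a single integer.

1

1. 'aa' → no match
2 → no match
3. 'bab' → match
4. 'bb' → no match
Total matched: 1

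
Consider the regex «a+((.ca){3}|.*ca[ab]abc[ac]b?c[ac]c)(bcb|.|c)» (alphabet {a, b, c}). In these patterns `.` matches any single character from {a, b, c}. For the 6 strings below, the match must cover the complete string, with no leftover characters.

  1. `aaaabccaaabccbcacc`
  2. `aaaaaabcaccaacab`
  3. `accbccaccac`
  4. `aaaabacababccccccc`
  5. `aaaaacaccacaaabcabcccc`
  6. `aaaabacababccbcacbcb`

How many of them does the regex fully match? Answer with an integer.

4

1 → match
2 → match
3 → no match
4 → no match
5 → match
6 → match
Total matched: 4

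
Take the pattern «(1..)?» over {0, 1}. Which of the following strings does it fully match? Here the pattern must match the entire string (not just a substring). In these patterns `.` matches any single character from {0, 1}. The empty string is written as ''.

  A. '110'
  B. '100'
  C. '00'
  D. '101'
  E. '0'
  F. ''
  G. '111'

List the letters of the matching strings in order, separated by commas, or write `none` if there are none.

A → match
B → match
C → no match
D → match
E → no match
F → match
G → match

A, B, D, F, G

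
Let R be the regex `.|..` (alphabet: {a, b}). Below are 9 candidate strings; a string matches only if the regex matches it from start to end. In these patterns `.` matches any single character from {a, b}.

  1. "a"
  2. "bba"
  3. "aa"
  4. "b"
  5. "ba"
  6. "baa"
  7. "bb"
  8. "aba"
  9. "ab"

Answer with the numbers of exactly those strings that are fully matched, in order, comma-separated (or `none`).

1, 3, 4, 5, 7, 9

1 → match
2 → no match
3 → match
4 → match
5 → match
6 → no match
7 → match
8 → no match
9 → match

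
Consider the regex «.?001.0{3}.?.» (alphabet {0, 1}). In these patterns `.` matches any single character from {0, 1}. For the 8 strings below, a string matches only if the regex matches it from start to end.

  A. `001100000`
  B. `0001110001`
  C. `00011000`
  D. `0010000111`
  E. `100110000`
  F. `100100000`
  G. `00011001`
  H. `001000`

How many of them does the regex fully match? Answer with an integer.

3

A → match
B → no match
C → no match
D → no match
E → match
F → match
G → no match
H → no match
Total matched: 3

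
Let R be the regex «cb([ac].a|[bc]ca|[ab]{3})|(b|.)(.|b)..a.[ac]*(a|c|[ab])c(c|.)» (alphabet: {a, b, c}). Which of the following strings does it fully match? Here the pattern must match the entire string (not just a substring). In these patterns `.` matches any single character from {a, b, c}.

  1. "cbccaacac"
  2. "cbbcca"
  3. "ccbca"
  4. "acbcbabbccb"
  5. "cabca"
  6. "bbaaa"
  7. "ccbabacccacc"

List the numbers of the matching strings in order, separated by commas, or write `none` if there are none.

none

1 → no match
2 → no match
3 → no match
4 → no match
5 → no match
6 → no match
7 → no match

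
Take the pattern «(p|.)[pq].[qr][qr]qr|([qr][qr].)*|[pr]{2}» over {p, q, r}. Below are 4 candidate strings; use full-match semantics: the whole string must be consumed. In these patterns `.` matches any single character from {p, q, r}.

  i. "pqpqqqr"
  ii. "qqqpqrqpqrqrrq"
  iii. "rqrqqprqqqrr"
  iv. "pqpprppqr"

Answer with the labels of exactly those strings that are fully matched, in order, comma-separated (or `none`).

i, iii

i → match
ii → no match
iii → match
iv → no match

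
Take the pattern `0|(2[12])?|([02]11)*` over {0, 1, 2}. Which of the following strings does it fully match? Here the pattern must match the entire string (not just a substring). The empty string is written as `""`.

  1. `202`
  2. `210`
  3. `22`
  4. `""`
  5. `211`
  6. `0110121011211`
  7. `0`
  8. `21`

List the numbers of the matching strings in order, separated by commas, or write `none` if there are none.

3, 4, 5, 7, 8

1 → no match
2 → no match
3 → match
4 → match
5 → match
6 → no match
7 → match
8 → match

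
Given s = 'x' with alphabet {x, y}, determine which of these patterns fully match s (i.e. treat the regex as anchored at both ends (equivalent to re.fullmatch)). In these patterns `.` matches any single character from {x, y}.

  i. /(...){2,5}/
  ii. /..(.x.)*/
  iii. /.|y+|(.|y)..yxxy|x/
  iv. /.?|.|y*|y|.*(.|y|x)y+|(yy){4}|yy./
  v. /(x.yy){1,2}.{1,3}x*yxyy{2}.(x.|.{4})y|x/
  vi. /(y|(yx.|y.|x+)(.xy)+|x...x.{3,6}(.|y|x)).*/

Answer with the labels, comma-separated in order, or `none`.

i → no match
ii → no match
iii → match
iv → match
v → match
vi → no match

iii, iv, v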